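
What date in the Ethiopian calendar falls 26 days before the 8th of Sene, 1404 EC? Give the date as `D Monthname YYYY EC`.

12 Ginbot 1404 EC

JDN of the 8th of Sene, 1404 EC = 2236944.
2236944 − 26 = 2236918.
JDN 2236918 in the Ethiopian calendar is 12 Ginbot 1404 EC.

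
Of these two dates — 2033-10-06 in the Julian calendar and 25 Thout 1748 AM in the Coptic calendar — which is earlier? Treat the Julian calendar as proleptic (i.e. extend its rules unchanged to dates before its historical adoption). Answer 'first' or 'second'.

second

The two dates have Julian Day Numbers 2463890 and 2463146 respectively.
Since 2463146 < 2463890, the second date comes first.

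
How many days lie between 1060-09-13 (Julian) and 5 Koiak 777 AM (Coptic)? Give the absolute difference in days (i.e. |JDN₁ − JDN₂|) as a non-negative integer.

JDN of the first date = 2108479.
JDN of the second date = 2108558.
|2108558 − 2108479| = 79.

79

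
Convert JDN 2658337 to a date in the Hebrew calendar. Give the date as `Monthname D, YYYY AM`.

Adar 13, 6326 AM

The Gregorian equivalent of JDN 2658337 is 6 March 2566.
In the Hebrew calendar that day is Adar 13, 6326 AM.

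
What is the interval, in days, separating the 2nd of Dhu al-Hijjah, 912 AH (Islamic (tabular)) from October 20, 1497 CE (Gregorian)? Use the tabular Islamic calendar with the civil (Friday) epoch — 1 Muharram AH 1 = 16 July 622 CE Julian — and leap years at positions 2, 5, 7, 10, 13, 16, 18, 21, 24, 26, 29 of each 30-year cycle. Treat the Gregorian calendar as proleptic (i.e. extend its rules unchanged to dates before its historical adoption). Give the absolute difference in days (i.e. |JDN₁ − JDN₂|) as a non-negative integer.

3473

First date → JDN 2271594; second date → JDN 2268121.
The interval is |2271594 − 2268121| = 3473 days.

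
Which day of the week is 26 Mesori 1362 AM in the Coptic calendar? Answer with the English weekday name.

In the Gregorian calendar this is 29 August 1646 (JDN 2322490).
Since JDN mod 7 = 2 (0 = Monday), the day is Wednesday.

Wednesday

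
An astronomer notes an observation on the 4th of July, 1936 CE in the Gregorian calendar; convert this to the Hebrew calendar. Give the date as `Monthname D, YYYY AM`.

Julian Day Number of the source date = 2428354.
Converting JDN 2428354 to the Hebrew calendar gives 14 Tammuz 5696 AM.

Tammuz 14, 5696 AM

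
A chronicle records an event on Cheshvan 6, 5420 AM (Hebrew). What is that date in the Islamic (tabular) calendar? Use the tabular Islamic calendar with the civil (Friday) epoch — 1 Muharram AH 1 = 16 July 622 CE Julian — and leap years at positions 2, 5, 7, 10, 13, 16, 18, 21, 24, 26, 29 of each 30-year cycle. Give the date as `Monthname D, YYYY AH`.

Safar 6, 1070 AH

Both dates share Julian Day Number 2327293; in the tabular Islamic calendar that is 6 Safar 1070 AH.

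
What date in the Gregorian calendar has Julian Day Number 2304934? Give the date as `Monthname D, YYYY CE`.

Counting from JDN 2299161 = 15 Oct 1582 gives an offset of 5773 days.

August 5, 1598 CE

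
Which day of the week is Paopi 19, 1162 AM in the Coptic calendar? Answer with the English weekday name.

Saturday

This is JDN 2249133 (25 October 1445 Gregorian).
2249133 ≡ 5 (mod 7); counting from Monday = 0 gives Saturday.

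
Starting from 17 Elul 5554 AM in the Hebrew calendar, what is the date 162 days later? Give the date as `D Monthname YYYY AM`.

JDN of 17 Elul 5554 AM = 2376560.
2376560 + 162 = 2376722.
JDN 2376722 in the Hebrew calendar is 2 Adar 5555 AM.

2 Adar 5555 AM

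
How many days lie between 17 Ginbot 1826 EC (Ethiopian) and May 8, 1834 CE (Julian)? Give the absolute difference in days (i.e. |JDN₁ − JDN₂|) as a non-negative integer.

JDN of the first date = 2391058.
JDN of the second date = 2391054.
|2391054 − 2391058| = 4.

4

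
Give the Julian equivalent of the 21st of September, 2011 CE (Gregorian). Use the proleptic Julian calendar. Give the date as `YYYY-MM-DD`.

At this point the Julian calendar is 13 days behind the Gregorian.
21 September 2011 Gregorian − 13 days → 8 September 2011 Julian.

2011-09-08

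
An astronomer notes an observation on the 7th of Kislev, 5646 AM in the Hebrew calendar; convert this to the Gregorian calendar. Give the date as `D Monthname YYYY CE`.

Both dates share Julian Day Number 2409861; in the Gregorian calendar that is 15 November 1885 CE.

15 November 1885 CE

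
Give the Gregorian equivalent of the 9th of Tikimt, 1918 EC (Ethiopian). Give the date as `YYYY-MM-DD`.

1925-10-19

Both dates share Julian Day Number 2424443; in the Gregorian calendar that is 19 October 1925 CE.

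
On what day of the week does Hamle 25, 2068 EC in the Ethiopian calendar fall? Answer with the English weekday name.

Saturday

Equivalently 1 August 2076 Gregorian, JDN 2479517.
Since JDN mod 7 = 5 (0 = Monday), the day is Saturday.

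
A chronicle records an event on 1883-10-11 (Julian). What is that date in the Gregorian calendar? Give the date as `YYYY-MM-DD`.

1883-10-23

The Julian–Gregorian offset here is 12 days (Julian trailing).
11 October 1883 Julian + 12 days → 23 October 1883 Gregorian.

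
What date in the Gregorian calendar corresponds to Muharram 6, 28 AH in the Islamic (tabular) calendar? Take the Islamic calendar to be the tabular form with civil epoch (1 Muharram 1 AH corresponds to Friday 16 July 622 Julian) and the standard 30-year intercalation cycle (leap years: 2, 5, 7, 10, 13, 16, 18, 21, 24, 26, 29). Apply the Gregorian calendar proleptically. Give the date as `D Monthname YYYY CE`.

3 October 648 CE

Both dates share Julian Day Number 1958013; in the Gregorian calendar that is 3 October 648 CE.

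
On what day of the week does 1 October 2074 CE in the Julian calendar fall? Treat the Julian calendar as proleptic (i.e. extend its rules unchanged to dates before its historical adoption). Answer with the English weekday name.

Equivalently 14 October 2074 Gregorian, JDN 2478860.
Since JDN mod 7 = 6 (0 = Monday), the day is Sunday.

Sunday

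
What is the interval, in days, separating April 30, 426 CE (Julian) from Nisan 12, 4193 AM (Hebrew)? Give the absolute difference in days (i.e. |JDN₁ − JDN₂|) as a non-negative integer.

2516

First date → JDN 1876774; second date → JDN 1879290.
The interval is |1876774 − 1879290| = 2516 days.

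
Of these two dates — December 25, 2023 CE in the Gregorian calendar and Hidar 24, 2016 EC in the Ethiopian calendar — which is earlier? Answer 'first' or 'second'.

Converting both to JDN: 2460304 vs 2460283; the smaller is the second.

second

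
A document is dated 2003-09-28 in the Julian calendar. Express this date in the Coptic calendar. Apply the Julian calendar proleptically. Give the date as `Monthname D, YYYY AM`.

Thout 30, 1720 AM

Both dates share Julian Day Number 2452924; in the Coptic calendar that is 30 Thout 1720 AM.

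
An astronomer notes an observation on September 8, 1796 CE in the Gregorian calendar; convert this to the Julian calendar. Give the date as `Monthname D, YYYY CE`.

August 28, 1796 CE

The Julian–Gregorian offset here is 11 days (Julian trailing).
8 September 1796 Gregorian − 11 days → 28 August 1796 Julian.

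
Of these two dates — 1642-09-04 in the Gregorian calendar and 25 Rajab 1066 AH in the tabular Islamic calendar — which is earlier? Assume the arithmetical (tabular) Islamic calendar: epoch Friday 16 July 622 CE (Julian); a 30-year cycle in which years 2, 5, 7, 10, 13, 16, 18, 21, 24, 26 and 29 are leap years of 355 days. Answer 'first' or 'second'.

Converting both to JDN: 2321035 vs 2326041; the smaller is the first.

first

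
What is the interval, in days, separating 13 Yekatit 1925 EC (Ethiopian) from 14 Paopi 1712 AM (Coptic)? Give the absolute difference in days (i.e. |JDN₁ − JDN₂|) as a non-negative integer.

JDN of the first date = 2427124.
JDN of the second date = 2450016.
|2450016 − 2427124| = 22892.

22892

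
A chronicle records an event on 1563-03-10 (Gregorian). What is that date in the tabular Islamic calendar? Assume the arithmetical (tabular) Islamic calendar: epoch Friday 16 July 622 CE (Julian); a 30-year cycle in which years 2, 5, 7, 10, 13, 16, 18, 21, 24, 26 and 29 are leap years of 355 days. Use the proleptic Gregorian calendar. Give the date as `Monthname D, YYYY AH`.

Both dates share Julian Day Number 2292002; in the tabular Islamic calendar that is 5 Rajab 970 AH.

Rajab 5, 970 AH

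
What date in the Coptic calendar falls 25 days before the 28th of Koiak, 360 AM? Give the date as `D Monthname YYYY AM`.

Counting 25 days back from JDN 1956272 reaches JDN 1956247, which is 3 Koiak 360 AM.

3 Koiak 360 AM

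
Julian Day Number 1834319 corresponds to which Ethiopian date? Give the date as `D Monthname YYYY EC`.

The proleptic Gregorian equivalent of JDN 1834319 is 4 February 310.
In the Ethiopian calendar that day is 9 Yekatit 302 EC.

9 Yekatit 302 EC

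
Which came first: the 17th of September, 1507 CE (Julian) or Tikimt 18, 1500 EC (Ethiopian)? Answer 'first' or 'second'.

first

Converting both to JDN: 2271749 vs 2271778; the smaller is the first.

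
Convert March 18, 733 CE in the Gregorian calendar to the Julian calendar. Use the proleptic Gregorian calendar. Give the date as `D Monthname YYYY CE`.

14 March 733 CE

The Julian–Gregorian offset here is 4 days (Julian trailing).
18 March 733 Gregorian − 4 days → 14 March 733 Julian.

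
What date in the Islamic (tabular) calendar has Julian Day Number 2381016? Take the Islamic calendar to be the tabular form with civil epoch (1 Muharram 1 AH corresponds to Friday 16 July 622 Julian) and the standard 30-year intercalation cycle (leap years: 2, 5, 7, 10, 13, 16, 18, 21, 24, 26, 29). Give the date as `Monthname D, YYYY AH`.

JDN 2381016 is 25 November 1806 in the Gregorian calendar.
In the tabular Islamic calendar that day is Ramadan 14, 1221 AH.

Ramadan 14, 1221 AH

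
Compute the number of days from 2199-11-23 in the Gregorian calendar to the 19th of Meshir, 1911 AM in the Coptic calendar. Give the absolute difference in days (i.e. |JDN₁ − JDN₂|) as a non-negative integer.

1730

JDN of the first date = 2524555.
JDN of the second date = 2522825.
|2522825 − 2524555| = 1730.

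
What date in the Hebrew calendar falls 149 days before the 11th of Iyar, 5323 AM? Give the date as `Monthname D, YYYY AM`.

Tevet 10, 5323 AM

The starting date is JDN 2292067; 2292067 − 149 = 2291918.
JDN 2291918 corresponds to Tevet 10, 5323 AM.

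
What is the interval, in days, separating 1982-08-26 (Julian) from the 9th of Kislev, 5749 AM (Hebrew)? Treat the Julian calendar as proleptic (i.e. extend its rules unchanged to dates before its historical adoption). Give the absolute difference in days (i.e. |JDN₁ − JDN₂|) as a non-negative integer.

2263

First date → JDN 2445221; second date → JDN 2447484.
The interval is |2445221 − 2447484| = 2263 days.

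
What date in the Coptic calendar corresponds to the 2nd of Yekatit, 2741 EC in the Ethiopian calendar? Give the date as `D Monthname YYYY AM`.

The source date corresponds to 15 February 2749 in the Gregorian calendar (JDN 2725157).
That day falls on 2 Meshir 2465 AM in the Coptic calendar.

2 Meshir 2465 AM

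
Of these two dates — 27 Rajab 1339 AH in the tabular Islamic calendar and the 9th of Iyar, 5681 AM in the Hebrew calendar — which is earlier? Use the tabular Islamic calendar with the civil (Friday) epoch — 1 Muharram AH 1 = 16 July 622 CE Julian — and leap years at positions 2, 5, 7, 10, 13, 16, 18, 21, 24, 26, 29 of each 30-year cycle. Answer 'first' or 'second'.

first

First date → JDN 2422786; second date → JDN 2422827.
JDN 2422786 < JDN 2422827, so the first date is earlier.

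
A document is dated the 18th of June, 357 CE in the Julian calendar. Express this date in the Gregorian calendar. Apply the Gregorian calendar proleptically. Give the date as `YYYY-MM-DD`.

0357-06-19

At this point the Julian calendar is 1 day behind the Gregorian.
18 June 357 Julian + 1 day → 19 June 357 Gregorian.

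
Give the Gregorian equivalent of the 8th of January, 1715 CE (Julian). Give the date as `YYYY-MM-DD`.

1715-01-19

At this point the Julian calendar is 11 days behind the Gregorian.
8 January 1715 Julian + 11 days → 19 January 1715 Gregorian.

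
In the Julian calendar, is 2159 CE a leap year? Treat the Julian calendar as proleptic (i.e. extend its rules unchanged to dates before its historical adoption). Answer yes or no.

no

2159 mod 4 = 3, so it is a common year in the Julian calendar.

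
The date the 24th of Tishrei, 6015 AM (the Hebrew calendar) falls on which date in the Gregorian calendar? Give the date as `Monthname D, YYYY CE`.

October 7, 2254 CE

Both dates share Julian Day Number 2544596; in the Gregorian calendar that is 7 October 2254 CE.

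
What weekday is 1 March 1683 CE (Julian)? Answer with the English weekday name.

Thursday

This is JDN 2335833 (11 March 1683 Gregorian).
2335833 ≡ 3 (mod 7); counting from Monday = 0 gives Thursday.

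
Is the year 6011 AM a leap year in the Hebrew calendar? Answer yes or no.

no

Hebrew year 6011 is year 7 of its 19-year Metonic cycle; leap years are at positions 3, 6, 8, 11, 14, 17, 19, so it is a common year (12 months).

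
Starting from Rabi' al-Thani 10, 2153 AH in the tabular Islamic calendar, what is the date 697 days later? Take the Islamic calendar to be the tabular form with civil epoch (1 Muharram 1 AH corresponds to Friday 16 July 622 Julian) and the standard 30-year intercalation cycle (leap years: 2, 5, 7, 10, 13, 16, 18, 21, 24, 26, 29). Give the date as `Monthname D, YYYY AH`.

Rabi' al-Awwal 28, 2155 AH

JDN of Rabi' al-Thani 10, 2153 AH = 2711135.
2711135 + 697 = 2711832.
JDN 2711832 in the tabular Islamic calendar is Rabi' al-Awwal 28, 2155 AH.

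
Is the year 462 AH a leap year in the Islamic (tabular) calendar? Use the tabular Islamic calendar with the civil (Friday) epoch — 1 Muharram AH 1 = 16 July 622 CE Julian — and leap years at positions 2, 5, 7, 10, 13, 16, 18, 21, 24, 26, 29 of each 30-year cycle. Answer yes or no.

Year 462 AH is year 12 of its 30-year cycle; leap positions are 2, 5, 7, 10, 13, 16, 18, 21, 24, 26, 29, so it is a common year (354 days).

no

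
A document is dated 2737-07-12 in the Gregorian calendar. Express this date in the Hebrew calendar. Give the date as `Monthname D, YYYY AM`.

Julian Day Number of the source date = 2720921.
Converting JDN 2720921 to the Hebrew calendar gives 21 Tammuz 6497 AM.

Tammuz 21, 6497 AM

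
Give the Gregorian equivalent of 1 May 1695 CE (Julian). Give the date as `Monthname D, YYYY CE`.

At this point the Julian calendar is 10 days behind the Gregorian.
1 May 1695 Julian + 10 days → 11 May 1695 Gregorian.

May 11, 1695 CE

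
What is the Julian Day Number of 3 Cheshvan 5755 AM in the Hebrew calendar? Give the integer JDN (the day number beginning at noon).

2449634

In the Gregorian calendar the same day is 8 October 1994.
JDN 2400001 is 17 November 1858 CE (Gregorian), MJD 0; the target day is +49633 days from there, so JDN = 2449634.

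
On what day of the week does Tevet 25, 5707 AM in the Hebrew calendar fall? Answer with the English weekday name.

In the Gregorian calendar this is 17 January 1947 (JDN 2432203).
Since JDN mod 7 = 4 (0 = Monday), the day is Friday.

Friday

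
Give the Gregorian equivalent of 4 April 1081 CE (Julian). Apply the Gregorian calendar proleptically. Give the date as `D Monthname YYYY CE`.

10 April 1081 CE

For dates in this range the Gregorian date is 6 days ahead of the Julian.
4 April 1081 Julian + 6 days → 10 April 1081 Gregorian.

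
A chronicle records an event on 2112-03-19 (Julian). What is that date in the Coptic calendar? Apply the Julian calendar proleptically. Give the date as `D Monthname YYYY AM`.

23 Paremhat 1828 AM

Both dates share Julian Day Number 2492544; in the Coptic calendar that is 23 Paremhat 1828 AM.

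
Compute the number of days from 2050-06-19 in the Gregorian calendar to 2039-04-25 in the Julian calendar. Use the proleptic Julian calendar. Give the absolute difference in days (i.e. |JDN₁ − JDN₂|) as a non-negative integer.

First date → JDN 2469977; second date → JDN 2465917.
The interval is |2469977 − 2465917| = 4060 days.

4060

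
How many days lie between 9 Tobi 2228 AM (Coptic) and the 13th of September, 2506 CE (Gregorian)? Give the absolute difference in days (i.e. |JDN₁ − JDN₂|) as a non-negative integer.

1957

JDN of the first date = 2638570.
JDN of the second date = 2636613.
|2636613 − 2638570| = 1957.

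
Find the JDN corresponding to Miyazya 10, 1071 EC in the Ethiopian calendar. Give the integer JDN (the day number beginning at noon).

Equivalently 11 April 1079 (proleptic Gregorian).
JDN 2299161 is 15 October 1582 CE (Gregorian); the target day is −183904 days from there, so JDN = 2115257.

2115257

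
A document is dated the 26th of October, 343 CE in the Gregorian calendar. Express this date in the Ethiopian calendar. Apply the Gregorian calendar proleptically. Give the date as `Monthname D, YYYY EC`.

Julian Day Number of the source date = 1846636.
Converting JDN 1846636 to the Ethiopian calendar gives 27 Tikimt 336 EC.

Tikimt 27, 336 EC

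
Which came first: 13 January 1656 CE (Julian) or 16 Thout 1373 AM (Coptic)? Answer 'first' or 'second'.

first

Converting both to JDN: 2325924 vs 2326168; the smaller is the first.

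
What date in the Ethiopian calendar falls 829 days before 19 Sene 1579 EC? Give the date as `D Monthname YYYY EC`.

10 Megabit 1577 EC

Counting 829 days back from JDN 2300873 reaches JDN 2300044, which is 10 Megabit 1577 EC.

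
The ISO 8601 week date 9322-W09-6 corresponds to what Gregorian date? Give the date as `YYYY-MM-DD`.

ISO week 1 of 9322 is the week containing the first Thursday of 9322.
Week 9, day 6 (Saturday) lands on 9322-02-28.

9322-02-28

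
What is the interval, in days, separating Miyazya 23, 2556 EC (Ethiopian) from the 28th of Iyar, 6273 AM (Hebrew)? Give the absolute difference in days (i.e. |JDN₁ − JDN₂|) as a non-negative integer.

18598

JDN of the first date = 2657667.
JDN of the second date = 2639069.
|2639069 − 2657667| = 18598.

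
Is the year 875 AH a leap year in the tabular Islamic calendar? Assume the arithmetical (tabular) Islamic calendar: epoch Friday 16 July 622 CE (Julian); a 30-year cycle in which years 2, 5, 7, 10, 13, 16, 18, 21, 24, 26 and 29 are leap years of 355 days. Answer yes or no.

yes

Year 875 AH is year 5 of its 30-year cycle; leap positions are 2, 5, 7, 10, 13, 16, 18, 21, 24, 26, 29, so it is a leap year (355 days).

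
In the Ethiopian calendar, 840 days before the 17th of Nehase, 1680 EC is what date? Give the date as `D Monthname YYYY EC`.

Counting 840 days back from JDN 2337822 reaches JDN 2336982, which is 28 Miyazya 1678 EC.

28 Miyazya 1678 EC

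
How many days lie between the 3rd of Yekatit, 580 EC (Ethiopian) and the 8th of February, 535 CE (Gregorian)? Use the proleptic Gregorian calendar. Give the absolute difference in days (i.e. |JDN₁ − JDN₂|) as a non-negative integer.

First date → JDN 1935853; second date → JDN 1916503.
The interval is |1935853 − 1916503| = 19350 days.

19350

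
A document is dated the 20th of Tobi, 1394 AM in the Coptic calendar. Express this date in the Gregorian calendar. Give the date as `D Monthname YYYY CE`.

Julian Day Number of the source date = 2333962.
Converting JDN 2333962 to the Gregorian calendar gives 25 January 1678 CE.

25 January 1678 CE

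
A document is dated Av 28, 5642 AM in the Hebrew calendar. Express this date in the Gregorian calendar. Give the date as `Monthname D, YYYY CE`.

Both dates share Julian Day Number 2408671; in the Gregorian calendar that is 13 August 1882 CE.

August 13, 1882 CE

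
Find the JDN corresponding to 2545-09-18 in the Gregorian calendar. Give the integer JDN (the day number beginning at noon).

2650863

JDN 2400001 is 17 November 1858 CE (Gregorian), MJD 0; the target day is +250862 days from there, so JDN = 2650863.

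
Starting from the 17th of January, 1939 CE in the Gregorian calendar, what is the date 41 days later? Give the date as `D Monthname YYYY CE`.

27 February 1939 CE

Counting 41 days forward from JDN 2429281 reaches JDN 2429322, which is 27 February 1939 CE.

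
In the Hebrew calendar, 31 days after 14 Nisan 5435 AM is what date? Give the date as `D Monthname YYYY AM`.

The starting date is JDN 2332941; 2332941 + 31 = 2332972.
JDN 2332972 corresponds to 15 Iyar 5435 AM.

15 Iyar 5435 AM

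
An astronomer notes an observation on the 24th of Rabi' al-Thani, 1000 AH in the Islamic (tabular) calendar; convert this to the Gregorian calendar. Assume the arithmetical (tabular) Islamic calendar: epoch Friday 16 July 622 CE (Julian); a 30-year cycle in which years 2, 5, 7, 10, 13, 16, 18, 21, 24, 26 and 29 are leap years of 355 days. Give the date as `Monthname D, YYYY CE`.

February 8, 1592 CE

Both dates share Julian Day Number 2302564; in the Gregorian calendar that is 8 February 1592 CE.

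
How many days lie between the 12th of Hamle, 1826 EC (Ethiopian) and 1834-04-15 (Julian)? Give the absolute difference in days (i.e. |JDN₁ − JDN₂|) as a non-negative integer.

JDN of the first date = 2391113.
JDN of the second date = 2391031.
|2391031 − 2391113| = 82.

82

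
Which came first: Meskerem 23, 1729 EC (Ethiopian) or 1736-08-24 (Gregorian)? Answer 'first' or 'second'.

second

Converting both to JDN: 2355395 vs 2355357; the smaller is the second.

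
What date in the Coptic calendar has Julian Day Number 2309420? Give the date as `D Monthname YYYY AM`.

The Gregorian equivalent of JDN 2309420 is 16 November 1610.
In the Coptic calendar that day is 10 Hathor 1327 AM.

10 Hathor 1327 AM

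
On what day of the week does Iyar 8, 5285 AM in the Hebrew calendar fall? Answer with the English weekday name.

Equivalently 11 May 1525 Gregorian, JDN 2278185.
Since JDN mod 7 = 0 (0 = Monday), the day is Monday.

Monday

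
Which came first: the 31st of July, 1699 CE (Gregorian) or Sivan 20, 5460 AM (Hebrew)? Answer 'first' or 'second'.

The two dates have Julian Day Numbers 2341819 and 2342130 respectively.
Since 2341819 < 2342130, the first date comes first.

first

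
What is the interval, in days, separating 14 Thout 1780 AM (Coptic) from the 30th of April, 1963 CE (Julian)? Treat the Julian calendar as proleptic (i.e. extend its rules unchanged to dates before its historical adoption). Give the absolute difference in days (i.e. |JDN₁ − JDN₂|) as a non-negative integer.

36660

First date → JDN 2474823; second date → JDN 2438163.
The interval is |2474823 − 2438163| = 36660 days.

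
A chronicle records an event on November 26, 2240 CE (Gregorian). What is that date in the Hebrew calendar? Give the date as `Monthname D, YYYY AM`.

Kislev 11, 6001 AM

Julian Day Number of the source date = 2539533.
Converting JDN 2539533 to the Hebrew calendar gives 11 Kislev 6001 AM.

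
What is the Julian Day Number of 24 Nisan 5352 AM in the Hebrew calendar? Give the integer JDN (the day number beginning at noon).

In the Gregorian calendar the same day is 6 April 1592.
JDN 2400001 is 17 November 1858 CE (Gregorian), MJD 0; the target day is −97379 days from there, so JDN = 2302622.

2302622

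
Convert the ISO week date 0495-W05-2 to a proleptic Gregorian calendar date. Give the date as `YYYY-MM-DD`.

ISO week 1 of 495 is the week containing the first Thursday of 495.
Week 5, day 2 (Tuesday) lands on 0495-02-01.

0495-02-01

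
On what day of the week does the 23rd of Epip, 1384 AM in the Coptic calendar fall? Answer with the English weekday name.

In the Gregorian calendar this is 27 July 1668 (JDN 2330493).
JDN 2330493 mod 7 = 4, and JDN 0 was a Monday, so this is a Friday.

Friday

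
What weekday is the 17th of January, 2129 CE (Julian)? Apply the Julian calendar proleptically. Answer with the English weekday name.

Monday

Equivalently 31 January 2129 Gregorian, JDN 2498692.
Since JDN mod 7 = 0 (0 = Monday), the day is Monday.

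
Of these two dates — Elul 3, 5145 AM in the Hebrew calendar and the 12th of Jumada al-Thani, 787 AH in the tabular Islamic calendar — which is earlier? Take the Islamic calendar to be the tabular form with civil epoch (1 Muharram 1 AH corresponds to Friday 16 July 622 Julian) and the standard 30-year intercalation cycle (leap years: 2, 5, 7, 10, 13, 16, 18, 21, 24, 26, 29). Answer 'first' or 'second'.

The two dates have Julian Day Numbers 2227152 and 2227131 respectively.
Since 2227131 < 2227152, the second date comes first.

second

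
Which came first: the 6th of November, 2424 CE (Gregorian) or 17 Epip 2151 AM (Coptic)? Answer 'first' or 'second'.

Converting both to JDN: 2606718 vs 2610633; the smaller is the first.

first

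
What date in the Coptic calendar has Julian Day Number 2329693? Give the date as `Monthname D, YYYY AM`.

Pashons 14, 1382 AM

The Gregorian equivalent of JDN 2329693 is 19 May 1666.
In the Coptic calendar that day is Pashons 14, 1382 AM.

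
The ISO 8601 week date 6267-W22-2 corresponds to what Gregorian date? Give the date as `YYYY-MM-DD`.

6267-05-28

ISO week 1 of 6267 is the week containing the first Thursday of 6267.
Week 22, day 2 (Tuesday) lands on 6267-05-28.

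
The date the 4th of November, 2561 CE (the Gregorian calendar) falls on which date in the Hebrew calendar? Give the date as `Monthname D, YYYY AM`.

Cheshvan 24, 6322 AM

Julian Day Number of the source date = 2656754.
Converting JDN 2656754 to the Hebrew calendar gives 24 Cheshvan 6322 AM.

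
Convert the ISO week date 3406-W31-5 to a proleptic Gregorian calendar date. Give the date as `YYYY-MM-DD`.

ISO week 1 of 3406 is the week containing the first Thursday of 3406.
Week 31, day 5 (Friday) lands on 3406-08-01.

3406-08-01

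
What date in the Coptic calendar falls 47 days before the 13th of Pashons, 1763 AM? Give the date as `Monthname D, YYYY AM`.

Paremhat 26, 1763 AM

Counting 47 days back from JDN 2468852 reaches JDN 2468805, which is Paremhat 26, 1763 AM.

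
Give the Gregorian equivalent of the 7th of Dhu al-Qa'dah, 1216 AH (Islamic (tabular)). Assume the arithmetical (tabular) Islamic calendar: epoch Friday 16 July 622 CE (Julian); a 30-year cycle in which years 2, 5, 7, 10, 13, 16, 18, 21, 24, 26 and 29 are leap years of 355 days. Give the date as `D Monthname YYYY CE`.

11 March 1802 CE

Both dates share Julian Day Number 2379296; in the Gregorian calendar that is 11 March 1802 CE.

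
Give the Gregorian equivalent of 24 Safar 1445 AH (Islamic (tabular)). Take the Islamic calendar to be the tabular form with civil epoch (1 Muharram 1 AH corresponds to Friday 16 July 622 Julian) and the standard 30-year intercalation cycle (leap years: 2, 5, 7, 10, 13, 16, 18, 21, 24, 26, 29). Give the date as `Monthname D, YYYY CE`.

Both dates share Julian Day Number 2460198; in the Gregorian calendar that is 10 September 2023 CE.

September 10, 2023 CE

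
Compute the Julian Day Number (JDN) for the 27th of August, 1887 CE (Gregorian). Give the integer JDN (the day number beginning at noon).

JDN 2299161 is 15 October 1582 CE (Gregorian); the target day is +111350 days from there, so JDN = 2410511.

2410511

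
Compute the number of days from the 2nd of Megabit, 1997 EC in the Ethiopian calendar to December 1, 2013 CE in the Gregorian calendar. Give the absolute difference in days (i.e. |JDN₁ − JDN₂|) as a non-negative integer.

3187

JDN of the first date = 2453441.
JDN of the second date = 2456628.
|2456628 − 2453441| = 3187.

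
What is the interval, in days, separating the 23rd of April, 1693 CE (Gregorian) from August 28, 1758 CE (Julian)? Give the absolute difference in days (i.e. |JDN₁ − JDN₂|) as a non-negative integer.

JDN of the first date = 2339529.
JDN of the second date = 2363407.
|2363407 − 2339529| = 23878.

23878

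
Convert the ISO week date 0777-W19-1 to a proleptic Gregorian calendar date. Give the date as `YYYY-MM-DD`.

ISO week 1 of 777 is the week containing the first Thursday of 777.
Week 19, day 1 (Monday) lands on 0777-05-09.

0777-05-09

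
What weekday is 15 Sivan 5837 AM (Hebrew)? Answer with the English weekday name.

In the Gregorian calendar this is 6 June 2077 (JDN 2479826).
JDN 2479826 mod 7 = 6, and JDN 0 was a Monday, so this is a Sunday.

Sunday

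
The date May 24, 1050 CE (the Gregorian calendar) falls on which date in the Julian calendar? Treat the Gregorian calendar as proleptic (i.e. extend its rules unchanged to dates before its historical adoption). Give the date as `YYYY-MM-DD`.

At this point the Julian calendar is 6 days behind the Gregorian.
24 May 1050 Gregorian − 6 days → 18 May 1050 Julian.

1050-05-18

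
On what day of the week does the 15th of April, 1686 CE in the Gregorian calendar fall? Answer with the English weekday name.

JDN 2336964 mod 7 = 0, and JDN 0 was a Monday, so this is a Monday.

Monday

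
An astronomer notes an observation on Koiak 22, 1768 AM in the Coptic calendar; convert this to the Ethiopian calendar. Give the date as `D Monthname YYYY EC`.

22 Tahsas 2044 EC

Julian Day Number of the source date = 2470538.
Converting JDN 2470538 to the Ethiopian calendar gives 22 Tahsas 2044 EC.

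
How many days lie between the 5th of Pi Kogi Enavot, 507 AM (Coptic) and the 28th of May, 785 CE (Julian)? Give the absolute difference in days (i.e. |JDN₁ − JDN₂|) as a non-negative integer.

2283

JDN of the first date = 2010210.
JDN of the second date = 2007927.
|2007927 − 2010210| = 2283.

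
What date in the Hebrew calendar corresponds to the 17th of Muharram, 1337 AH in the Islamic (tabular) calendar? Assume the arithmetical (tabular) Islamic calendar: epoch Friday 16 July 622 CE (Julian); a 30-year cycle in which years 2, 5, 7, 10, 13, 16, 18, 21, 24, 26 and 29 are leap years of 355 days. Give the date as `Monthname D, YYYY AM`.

The source date corresponds to 23 October 1918 in the Gregorian calendar (JDN 2421890).
That day falls on 17 Cheshvan 5679 AM in the Hebrew calendar.

Cheshvan 17, 5679 AM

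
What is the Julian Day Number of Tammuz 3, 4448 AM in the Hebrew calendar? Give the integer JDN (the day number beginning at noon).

1972508

In the proleptic Gregorian calendar the same day is 10 June 688.
JDN 2299161 is 15 October 1582 CE (Gregorian); the target day is −326653 days from there, so JDN = 1972508.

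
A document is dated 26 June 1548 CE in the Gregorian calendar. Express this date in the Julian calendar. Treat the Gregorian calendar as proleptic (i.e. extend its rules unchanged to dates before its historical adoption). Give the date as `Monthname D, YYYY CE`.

June 16, 1548 CE

The Julian–Gregorian offset here is 10 days (Julian trailing).
26 June 1548 Gregorian − 10 days → 16 June 1548 Julian.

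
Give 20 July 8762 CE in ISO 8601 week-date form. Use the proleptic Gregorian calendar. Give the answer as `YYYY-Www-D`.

The weekday is Friday (ISO weekday 5).
That Friday belongs to ISO week 29 of ISO year 8762.

8762-W29-5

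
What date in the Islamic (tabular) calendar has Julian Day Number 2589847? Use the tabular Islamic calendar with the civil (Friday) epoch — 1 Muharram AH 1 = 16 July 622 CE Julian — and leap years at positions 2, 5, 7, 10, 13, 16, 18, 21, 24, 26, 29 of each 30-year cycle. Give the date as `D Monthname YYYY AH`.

The Gregorian equivalent of JDN 2589847 is 29 August 2378.
In the tabular Islamic calendar that day is 4 Muharram 1811 AH.

4 Muharram 1811 AH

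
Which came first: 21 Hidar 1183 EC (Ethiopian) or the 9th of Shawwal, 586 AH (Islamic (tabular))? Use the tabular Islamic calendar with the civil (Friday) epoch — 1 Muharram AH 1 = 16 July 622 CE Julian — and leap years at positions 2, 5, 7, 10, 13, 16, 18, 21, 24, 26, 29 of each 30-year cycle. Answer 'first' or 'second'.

Converting both to JDN: 2156026 vs 2156018; the smaller is the second.

second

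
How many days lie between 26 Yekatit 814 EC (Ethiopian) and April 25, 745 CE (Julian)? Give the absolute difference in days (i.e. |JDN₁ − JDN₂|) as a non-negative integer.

28060

JDN of the first date = 2021344.
JDN of the second date = 1993284.
|1993284 − 2021344| = 28060.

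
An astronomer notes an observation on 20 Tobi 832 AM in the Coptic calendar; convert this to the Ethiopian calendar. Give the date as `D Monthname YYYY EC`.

20 Tir 1108 EC

Both dates share Julian Day Number 2128692; in the Ethiopian calendar that is 20 Tir 1108 EC.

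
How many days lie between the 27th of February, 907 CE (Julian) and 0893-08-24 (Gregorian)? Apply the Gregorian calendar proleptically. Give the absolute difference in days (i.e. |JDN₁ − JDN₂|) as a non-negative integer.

4939

JDN of the first date = 2052397.
JDN of the second date = 2047458.
|2047458 − 2052397| = 4939.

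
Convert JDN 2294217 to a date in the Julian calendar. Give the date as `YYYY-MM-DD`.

1569-03-23

JDN 2294217 is 2 April 1569 in the proleptic Gregorian calendar.
In the Julian calendar that day is 1569-03-23.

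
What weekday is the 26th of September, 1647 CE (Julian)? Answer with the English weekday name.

Sunday

In the Gregorian calendar this is 6 October 1647 (JDN 2322893).
Since JDN mod 7 = 6 (0 = Monday), the day is Sunday.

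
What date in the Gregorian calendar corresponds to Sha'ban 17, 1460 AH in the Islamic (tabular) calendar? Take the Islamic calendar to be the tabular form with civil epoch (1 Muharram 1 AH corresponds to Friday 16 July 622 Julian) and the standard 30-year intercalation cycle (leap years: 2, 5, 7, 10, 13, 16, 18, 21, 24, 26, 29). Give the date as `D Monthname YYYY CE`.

17 September 2038 CE

Both dates share Julian Day Number 2465684; in the Gregorian calendar that is 17 September 2038 CE.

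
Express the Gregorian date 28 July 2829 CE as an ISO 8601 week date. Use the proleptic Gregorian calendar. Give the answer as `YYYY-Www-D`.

The weekday is Saturday (ISO weekday 6).
That Saturday belongs to ISO week 30 of ISO year 2829.

2829-W30-6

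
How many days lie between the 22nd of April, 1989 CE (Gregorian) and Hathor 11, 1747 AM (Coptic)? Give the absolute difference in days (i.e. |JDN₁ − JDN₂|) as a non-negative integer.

15187

JDN of the first date = 2447639.
JDN of the second date = 2462826.
|2462826 − 2447639| = 15187.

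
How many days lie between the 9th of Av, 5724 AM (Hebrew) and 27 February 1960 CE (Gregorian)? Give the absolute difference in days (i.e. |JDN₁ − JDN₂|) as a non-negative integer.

1603

JDN of the first date = 2438595.
JDN of the second date = 2436992.
|2436992 − 2438595| = 1603.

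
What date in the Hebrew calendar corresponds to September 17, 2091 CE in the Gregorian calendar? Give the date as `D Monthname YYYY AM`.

5 Tishrei 5852 AM

Both dates share Julian Day Number 2485042; in the Hebrew calendar that is 5 Tishrei 5852 AM.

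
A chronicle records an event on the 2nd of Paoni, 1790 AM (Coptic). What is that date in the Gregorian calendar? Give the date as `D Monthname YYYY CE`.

9 June 2074 CE

Both dates share Julian Day Number 2478733; in the Gregorian calendar that is 9 June 2074 CE.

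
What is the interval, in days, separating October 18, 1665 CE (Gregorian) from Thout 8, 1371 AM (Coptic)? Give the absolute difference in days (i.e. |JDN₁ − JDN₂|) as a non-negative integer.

First date → JDN 2329480; second date → JDN 2325429.
The interval is |2329480 − 2325429| = 4051 days.

4051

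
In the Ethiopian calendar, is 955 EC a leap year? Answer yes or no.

955 mod 4 = 3; in the Ethiopian calendar a year is leap when year mod 4 = 3, so it is a leap year.

yes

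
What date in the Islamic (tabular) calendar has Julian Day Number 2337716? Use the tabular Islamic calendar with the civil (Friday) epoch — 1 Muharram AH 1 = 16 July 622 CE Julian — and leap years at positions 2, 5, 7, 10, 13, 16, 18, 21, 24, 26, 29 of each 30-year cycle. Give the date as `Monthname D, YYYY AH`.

Rajab 5, 1099 AH

JDN 2337716 is 6 May 1688 in the Gregorian calendar.
In the tabular Islamic calendar that day is Rajab 5, 1099 AH.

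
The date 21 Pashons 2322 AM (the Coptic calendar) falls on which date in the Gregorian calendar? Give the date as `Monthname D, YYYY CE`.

Both dates share Julian Day Number 2673035; in the Gregorian calendar that is 3 June 2606 CE.

June 3, 2606 CE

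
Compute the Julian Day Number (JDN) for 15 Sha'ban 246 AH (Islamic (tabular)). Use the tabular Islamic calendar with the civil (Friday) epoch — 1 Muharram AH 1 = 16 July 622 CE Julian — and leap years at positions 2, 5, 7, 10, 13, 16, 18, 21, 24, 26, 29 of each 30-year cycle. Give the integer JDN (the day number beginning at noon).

2035481

Equivalently 8 November 860 (proleptic Gregorian).
JDN 2299161 is 15 October 1582 CE (Gregorian); the target day is −263680 days from there, so JDN = 2035481.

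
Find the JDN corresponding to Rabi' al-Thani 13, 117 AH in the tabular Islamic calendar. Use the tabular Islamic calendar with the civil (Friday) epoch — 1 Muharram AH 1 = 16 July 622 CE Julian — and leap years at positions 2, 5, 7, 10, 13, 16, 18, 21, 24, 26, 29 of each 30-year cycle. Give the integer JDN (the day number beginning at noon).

1989648

Equivalently 16 May 735 (proleptic Gregorian).
JDN 2299161 is 15 October 1582 CE (Gregorian); the target day is −309513 days from there, so JDN = 1989648.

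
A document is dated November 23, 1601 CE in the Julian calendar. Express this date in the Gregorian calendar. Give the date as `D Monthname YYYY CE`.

3 December 1601 CE

The Julian–Gregorian offset here is 10 days (Julian trailing).
23 November 1601 Julian + 10 days → 3 December 1601 Gregorian.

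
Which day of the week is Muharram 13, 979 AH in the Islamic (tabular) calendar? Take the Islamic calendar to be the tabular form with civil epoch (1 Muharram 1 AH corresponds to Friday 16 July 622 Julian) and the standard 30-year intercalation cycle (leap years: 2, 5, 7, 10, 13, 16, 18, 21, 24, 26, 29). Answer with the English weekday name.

Thursday

In the proleptic Gregorian calendar this is 17 June 1571 (JDN 2295023).
Since JDN mod 7 = 3 (0 = Monday), the day is Thursday.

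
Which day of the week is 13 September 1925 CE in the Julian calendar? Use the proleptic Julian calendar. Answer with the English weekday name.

Saturday

This is JDN 2424420 (26 September 1925 Gregorian).
Since JDN mod 7 = 5 (0 = Monday), the day is Saturday.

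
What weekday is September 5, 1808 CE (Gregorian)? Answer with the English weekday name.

Monday

Since JDN mod 7 = 0 (0 = Monday), the day is Monday.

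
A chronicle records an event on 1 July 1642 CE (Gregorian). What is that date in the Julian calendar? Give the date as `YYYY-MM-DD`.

1642-06-21

For dates in this range the Gregorian date is 10 days ahead of the Julian.
1 July 1642 Gregorian − 10 days → 21 June 1642 Julian.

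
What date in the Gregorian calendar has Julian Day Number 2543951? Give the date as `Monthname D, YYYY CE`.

December 31, 2252 CE

Counting from JDN 2299161 = 15 Oct 1582 gives an offset of 244790 days.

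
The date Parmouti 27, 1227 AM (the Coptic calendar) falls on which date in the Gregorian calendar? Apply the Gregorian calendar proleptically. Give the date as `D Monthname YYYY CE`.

Both dates share Julian Day Number 2273062; in the Gregorian calendar that is 2 May 1511 CE.

2 May 1511 CE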